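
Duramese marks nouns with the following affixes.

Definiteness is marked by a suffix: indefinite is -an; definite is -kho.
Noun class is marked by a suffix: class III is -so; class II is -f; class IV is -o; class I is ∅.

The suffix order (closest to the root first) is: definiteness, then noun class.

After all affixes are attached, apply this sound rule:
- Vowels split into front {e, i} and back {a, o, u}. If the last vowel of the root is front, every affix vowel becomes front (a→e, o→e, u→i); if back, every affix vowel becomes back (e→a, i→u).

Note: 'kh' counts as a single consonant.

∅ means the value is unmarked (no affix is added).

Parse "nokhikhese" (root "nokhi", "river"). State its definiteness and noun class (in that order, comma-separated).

Segment: nokhi-kho-so.
definiteness: -kho → definite.
noun class: -so → class III.

definite, class III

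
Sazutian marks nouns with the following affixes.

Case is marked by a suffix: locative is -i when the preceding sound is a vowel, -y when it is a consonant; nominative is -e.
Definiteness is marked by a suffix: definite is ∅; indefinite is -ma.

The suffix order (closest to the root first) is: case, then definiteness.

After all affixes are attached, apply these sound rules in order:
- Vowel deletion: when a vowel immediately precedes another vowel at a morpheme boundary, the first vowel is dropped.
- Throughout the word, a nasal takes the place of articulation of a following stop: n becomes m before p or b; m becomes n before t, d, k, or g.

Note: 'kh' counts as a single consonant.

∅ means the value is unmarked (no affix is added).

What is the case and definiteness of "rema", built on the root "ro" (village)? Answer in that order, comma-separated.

nominative, indefinite

Segment: ro-e-ma.
case: -e → nominative.
definiteness: -ma → indefinite.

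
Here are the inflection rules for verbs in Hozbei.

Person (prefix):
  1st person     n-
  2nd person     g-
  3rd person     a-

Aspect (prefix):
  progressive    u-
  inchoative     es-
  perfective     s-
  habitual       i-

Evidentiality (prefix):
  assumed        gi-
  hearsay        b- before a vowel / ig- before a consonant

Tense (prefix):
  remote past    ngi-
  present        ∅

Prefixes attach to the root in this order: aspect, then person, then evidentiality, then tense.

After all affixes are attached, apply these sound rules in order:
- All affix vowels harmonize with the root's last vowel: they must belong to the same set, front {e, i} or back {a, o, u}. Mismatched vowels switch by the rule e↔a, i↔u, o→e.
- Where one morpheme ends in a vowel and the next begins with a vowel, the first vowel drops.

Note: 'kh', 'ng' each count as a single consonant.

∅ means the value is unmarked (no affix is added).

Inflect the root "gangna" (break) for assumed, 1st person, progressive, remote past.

Attach aspect progressive u- → ugangna.
Attach person 1st person n- → nugangna.
Attach evidentiality assumed gi- → ginugangna.
Attach tense remote past ngi- → ngiginugangna.
Apply vowel harmony: ngiginugangna → ngugunugangna.
Vowel deletion: no change.

ngugunugangna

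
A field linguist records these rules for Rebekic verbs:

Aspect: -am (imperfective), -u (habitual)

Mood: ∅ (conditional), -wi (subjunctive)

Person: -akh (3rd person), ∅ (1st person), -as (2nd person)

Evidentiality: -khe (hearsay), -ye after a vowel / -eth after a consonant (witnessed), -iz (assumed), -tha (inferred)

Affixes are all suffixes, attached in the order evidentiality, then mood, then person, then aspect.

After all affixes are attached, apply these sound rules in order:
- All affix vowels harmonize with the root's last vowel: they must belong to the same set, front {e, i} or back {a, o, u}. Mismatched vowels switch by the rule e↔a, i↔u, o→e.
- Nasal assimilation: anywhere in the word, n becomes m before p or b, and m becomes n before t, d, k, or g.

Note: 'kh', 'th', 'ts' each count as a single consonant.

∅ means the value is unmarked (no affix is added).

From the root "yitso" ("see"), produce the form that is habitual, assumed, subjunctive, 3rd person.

yitsouzwuakhu

Attach evidentiality assumed -iz → yitsoiz.
Attach mood subjunctive -wi → yitsoizwi.
Attach person 3rd person -akh → yitsoizwiakh.
Attach aspect habitual -u → yitsoizwiakhu.
Apply vowel harmony: yitsoizwiakhu → yitsouzwuakhu.
Nasal assimilation: no change.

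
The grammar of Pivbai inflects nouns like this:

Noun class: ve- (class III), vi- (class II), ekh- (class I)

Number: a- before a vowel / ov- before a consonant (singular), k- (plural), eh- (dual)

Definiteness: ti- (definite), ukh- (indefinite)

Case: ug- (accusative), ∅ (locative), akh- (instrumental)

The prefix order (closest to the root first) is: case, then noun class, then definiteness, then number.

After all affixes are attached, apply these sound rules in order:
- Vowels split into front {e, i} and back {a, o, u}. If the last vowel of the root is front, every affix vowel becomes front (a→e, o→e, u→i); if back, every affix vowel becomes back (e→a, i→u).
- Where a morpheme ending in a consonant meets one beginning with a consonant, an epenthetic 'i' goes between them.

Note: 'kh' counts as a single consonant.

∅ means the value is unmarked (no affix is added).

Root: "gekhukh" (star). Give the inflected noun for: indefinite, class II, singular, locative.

aukhivugekhukh

case = locative: zero marking, form stays gekhukh.
Attach noun class class II vi- → vigekhukh.
Attach definiteness indefinite ukh- → ukhvigekhukh.
Attach number singular a- (before vowel 'u') → aukhvigekhukh.
Apply vowel harmony: aukhvigekhukh → aukhvugekhukh.
Apply epenthesis: aukhvugekhukh → aukhivugekhukh.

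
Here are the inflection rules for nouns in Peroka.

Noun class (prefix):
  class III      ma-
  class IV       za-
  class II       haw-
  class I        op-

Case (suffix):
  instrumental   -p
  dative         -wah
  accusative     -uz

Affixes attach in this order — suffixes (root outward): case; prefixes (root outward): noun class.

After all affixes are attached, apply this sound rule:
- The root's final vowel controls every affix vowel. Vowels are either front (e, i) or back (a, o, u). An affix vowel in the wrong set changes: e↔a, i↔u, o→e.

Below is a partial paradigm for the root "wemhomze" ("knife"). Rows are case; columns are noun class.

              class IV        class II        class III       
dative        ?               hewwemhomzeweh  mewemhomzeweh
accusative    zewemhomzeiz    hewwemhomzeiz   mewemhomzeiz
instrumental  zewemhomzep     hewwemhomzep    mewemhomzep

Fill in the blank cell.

Attach noun class class IV za- → zawemhomze.
Attach case dative -wah → zawemhomzewah.
Apply vowel harmony: zawemhomzewah → zewemhomzeweh.

zewemhomzeweh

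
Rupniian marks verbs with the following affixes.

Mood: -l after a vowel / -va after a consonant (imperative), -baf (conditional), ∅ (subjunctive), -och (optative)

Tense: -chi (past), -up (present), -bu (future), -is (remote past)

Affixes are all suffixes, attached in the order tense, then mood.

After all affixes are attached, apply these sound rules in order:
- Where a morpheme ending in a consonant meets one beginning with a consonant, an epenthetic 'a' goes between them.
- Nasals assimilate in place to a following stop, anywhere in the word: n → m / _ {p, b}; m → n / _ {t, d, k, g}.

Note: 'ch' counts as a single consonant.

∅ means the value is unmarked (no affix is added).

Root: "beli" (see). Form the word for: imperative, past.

Attach tense past -chi → belichi.
Attach mood imperative -l (after vowel 'i') → belichil.
Epenthesis: no change.
Nasal assimilation: no change.

belichil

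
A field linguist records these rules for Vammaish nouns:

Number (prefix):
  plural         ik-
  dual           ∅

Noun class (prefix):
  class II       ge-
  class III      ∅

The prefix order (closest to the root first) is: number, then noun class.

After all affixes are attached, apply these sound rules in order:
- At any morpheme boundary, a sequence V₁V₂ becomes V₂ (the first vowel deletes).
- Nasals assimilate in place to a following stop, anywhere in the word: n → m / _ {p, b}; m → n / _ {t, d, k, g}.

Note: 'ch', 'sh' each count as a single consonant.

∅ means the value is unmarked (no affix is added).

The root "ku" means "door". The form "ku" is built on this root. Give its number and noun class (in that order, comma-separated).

dual, class III

Segment: ku.
number: ∅ → dual.
noun class: ∅ → class III.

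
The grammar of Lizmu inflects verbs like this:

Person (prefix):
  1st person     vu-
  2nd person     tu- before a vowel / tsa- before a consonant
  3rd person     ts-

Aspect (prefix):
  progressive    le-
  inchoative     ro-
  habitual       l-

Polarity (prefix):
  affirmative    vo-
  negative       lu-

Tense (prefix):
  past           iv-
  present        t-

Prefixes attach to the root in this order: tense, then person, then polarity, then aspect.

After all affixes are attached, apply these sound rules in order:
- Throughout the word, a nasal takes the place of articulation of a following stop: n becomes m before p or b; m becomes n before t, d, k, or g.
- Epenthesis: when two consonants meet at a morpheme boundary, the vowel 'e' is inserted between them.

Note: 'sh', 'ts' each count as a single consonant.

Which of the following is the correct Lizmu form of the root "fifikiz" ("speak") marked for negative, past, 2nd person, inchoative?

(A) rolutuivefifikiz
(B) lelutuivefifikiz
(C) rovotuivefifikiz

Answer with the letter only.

Attach tense past iv- → ivfifikiz.
Attach person 2nd person tu- (before vowel 'i') → tuivfifikiz.
Attach polarity negative lu- → lutuivfifikiz.
Attach aspect inchoative ro- → rolutuivfifikiz.
Nasal assimilation: no change.
Apply epenthesis: rolutuivfifikiz → rolutuivefifikiz.
So the correct form is rolutuivefifikiz, option (A).
(B) lelutuivefifikiz is wrong: it uses progressive instead of inchoative for aspect.
(C) rovotuivefifikiz is wrong: it uses affirmative instead of negative for polarity.

A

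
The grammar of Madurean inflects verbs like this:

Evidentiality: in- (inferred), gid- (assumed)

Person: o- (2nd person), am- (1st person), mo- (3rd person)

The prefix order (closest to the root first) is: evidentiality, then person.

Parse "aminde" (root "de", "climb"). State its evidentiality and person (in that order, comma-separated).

inferred, 1st person

Segment: am-in-de.
evidentiality: in- → inferred.
person: am- → 1st person.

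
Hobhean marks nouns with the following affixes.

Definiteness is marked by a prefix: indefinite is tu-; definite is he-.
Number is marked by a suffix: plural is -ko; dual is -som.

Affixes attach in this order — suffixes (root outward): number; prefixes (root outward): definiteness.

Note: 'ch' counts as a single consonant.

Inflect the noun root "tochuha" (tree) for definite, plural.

hetochuhako

Attach definiteness definite he- → hetochuha.
Attach number plural -ko → hetochuhako.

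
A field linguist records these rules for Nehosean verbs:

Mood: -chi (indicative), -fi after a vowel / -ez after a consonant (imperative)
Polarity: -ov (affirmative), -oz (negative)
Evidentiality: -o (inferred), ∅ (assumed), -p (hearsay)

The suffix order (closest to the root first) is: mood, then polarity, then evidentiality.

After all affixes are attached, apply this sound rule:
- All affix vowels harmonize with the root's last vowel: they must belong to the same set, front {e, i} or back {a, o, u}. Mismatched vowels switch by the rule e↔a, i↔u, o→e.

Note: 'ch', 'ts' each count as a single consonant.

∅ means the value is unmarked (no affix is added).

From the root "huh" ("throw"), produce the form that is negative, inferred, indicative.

Attach mood indicative -chi → huhchi.
Attach polarity negative -oz → huhchioz.
Attach evidentiality inferred -o → huhchiozo.
Apply vowel harmony: huhchiozo → huhchuozo.

huhchuozo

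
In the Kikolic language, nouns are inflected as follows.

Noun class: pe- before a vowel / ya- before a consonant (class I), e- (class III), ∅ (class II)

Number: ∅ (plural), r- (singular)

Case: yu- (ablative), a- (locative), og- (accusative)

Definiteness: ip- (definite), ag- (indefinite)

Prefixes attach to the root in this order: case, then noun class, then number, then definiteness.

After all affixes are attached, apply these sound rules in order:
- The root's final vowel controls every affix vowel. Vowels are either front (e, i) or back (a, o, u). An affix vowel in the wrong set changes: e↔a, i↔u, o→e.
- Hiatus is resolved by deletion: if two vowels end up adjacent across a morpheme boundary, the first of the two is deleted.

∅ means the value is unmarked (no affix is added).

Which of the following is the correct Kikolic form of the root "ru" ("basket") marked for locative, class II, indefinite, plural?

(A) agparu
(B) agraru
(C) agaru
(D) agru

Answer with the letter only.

Attach case locative a- → aru.
noun class = class II: zero marking, form stays aru.
number = plural: zero marking, form stays aru.
Attach definiteness indefinite ag- → agaru.
Vowel harmony: no change.
Vowel deletion: no change.
So the correct form is agaru, option (C).
(D) agru is wrong: it has the affixes in the wrong order.
(A) agparu is wrong: it uses class I instead of class II for noun class.
(B) agraru is wrong: it uses singular instead of plural for number.

C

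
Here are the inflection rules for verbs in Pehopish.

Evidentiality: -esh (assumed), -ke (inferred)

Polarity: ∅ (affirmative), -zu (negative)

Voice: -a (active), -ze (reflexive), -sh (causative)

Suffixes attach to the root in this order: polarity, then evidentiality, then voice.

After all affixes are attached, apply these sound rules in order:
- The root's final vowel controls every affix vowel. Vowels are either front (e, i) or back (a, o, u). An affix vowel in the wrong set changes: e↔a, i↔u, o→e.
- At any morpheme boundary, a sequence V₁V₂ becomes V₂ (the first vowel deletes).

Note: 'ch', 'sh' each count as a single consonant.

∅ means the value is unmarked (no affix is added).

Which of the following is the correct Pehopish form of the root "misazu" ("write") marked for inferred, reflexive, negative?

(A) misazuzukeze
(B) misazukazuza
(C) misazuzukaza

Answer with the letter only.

C

Attach polarity negative -zu → misazuzu.
Attach evidentiality inferred -ke → misazuzuke.
Attach voice reflexive -ze → misazuzukeze.
Apply vowel harmony: misazuzukeze → misazuzukaza.
Vowel deletion: no change.
So the correct form is misazuzukaza, option (C).
(A) misazuzukeze is wrong: it fails to apply the sound rule(s).
(B) misazukazuza is wrong: it has the affixes in the wrong order.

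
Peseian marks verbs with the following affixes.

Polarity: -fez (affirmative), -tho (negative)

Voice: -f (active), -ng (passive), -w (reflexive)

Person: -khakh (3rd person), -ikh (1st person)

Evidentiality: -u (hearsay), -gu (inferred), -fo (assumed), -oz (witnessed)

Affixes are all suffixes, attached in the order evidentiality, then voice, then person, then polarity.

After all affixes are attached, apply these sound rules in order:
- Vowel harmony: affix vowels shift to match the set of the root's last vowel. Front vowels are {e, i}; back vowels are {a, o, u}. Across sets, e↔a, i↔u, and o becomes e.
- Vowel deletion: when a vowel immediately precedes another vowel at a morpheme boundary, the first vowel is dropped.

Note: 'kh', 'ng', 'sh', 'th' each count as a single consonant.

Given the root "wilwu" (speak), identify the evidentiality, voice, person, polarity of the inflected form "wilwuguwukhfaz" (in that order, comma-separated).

inferred, reflexive, 1st person, affirmative

Segment: wilwu-gu-w-ikh-fez.
evidentiality: -gu → inferred.
voice: -w → reflexive.
person: -ikh → 1st person.
polarity: -fez → affirmative.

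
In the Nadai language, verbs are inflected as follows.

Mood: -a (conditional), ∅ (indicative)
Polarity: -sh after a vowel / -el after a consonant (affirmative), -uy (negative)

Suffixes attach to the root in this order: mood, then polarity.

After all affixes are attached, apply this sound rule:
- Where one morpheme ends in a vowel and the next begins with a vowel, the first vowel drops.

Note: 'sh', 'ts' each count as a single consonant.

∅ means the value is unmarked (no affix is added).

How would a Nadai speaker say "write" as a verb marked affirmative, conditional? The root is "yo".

Attach mood conditional -a → yoa.
Attach polarity affirmative -sh (after vowel 'a') → yoash.
Apply vowel deletion: yoash → yash.

yash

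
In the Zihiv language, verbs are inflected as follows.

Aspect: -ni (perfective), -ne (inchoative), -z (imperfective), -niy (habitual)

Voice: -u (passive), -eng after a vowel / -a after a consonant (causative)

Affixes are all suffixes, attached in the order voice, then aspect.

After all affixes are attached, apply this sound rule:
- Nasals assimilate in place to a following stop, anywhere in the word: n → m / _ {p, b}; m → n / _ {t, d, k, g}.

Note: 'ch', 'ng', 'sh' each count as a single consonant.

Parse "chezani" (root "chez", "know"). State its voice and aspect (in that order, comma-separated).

causative, perfective

Segment: chez-a-ni.
voice: -eng/a → causative.
aspect: -ni → perfective.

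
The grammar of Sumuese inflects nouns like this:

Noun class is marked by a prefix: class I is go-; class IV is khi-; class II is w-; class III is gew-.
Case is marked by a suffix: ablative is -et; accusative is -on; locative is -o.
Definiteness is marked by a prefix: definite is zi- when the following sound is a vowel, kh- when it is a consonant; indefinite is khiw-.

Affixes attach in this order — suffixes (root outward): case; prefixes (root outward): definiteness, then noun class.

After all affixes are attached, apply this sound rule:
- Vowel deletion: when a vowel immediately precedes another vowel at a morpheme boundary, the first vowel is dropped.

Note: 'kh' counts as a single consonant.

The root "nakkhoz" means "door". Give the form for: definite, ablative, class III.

Attach case ablative -et → nakkhozet.
Attach definiteness definite kh- (before consonant 'n') → khnakkhozet.
Attach noun class class III gew- → gewkhnakkhozet.
Vowel deletion: no change.

gewkhnakkhozet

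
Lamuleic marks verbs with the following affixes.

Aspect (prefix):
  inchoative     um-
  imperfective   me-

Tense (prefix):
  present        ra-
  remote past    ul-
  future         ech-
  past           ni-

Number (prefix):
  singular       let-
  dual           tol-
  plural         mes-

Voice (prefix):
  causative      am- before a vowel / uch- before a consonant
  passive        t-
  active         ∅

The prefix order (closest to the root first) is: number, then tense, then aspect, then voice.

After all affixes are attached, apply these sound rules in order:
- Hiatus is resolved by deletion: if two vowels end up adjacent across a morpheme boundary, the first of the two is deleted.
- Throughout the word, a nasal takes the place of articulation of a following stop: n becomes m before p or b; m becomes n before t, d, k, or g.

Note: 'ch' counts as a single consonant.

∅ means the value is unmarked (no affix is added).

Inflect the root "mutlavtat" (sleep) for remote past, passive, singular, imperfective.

tmulletmutlavtat

Attach number singular let- → letmutlavtat.
Attach tense remote past ul- → ulletmutlavtat.
Attach aspect imperfective me- → meulletmutlavtat.
Attach voice passive t- → tmeulletmutlavtat.
Apply vowel deletion: tmeulletmutlavtat → tmulletmutlavtat.
Nasal assimilation: no change.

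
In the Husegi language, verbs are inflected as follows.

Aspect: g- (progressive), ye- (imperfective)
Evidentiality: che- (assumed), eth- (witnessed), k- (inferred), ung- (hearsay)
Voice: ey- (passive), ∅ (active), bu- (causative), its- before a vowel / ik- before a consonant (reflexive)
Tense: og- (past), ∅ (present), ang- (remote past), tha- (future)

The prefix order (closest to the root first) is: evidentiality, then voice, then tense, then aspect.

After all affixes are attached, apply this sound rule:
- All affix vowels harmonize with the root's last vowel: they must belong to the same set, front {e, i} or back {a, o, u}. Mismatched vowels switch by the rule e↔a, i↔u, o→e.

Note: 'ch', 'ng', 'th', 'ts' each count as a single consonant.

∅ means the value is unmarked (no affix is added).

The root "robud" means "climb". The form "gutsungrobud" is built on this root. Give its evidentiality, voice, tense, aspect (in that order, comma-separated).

Segment: g-its-ung-robud.
evidentiality: ung- → hearsay.
voice: its/ik- → reflexive.
tense: ∅ → present.
aspect: g- → progressive.

hearsay, reflexive, present, progressive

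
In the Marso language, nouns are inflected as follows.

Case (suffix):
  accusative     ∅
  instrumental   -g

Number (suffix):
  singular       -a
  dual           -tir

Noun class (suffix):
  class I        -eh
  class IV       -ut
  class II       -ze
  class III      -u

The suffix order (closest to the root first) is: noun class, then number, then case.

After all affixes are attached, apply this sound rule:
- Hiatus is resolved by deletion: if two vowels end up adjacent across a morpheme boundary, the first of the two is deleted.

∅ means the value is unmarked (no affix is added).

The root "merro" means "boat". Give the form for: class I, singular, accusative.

Attach noun class class I -eh → merroeh.
Attach number singular -a → merroeha.
case = accusative: zero marking, form stays merroeha.
Apply vowel deletion: merroeha → merreha.

merreha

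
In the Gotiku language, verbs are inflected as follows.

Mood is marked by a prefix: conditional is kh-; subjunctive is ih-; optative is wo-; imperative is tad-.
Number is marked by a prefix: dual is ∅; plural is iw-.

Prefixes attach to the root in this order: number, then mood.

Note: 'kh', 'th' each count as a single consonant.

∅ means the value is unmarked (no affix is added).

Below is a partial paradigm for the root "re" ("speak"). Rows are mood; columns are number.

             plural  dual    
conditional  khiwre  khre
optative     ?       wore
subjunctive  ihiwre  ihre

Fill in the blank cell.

woiwre

Attach number plural iw- → iwre.
Attach mood optative wo- → woiwre.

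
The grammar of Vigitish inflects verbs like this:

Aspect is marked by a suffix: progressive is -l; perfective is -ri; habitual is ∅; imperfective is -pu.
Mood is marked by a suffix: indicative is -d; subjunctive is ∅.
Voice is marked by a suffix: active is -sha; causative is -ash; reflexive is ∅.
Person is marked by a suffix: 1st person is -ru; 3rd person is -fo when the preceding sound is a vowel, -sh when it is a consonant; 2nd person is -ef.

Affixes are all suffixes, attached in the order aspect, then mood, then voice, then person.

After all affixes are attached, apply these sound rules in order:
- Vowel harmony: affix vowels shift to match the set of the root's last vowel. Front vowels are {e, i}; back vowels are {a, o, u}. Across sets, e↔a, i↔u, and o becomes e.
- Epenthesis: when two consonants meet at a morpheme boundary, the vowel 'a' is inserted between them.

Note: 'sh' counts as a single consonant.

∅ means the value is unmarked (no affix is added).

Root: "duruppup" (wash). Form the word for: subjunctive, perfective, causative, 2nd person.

duruppuparuashaf

Attach aspect perfective -ri → duruppupri.
mood = subjunctive: zero marking, form stays duruppupri.
Attach voice causative -ash → duruppupriash.
Attach person 2nd person -ef → duruppupriashef.
Apply vowel harmony: duruppupriashef → duruppupruashaf.
Apply epenthesis: duruppupruashaf → duruppuparuashaf.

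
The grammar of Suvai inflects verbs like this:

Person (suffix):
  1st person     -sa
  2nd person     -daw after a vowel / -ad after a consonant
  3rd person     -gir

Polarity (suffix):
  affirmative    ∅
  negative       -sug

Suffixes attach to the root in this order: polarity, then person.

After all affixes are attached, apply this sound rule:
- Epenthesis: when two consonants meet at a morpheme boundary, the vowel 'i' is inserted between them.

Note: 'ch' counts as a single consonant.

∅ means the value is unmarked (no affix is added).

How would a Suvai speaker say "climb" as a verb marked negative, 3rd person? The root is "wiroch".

Attach polarity negative -sug → wirochsug.
Attach person 3rd person -gir → wirochsuggir.
Apply epenthesis: wirochsuggir → wirochisugigir.

wirochisugigir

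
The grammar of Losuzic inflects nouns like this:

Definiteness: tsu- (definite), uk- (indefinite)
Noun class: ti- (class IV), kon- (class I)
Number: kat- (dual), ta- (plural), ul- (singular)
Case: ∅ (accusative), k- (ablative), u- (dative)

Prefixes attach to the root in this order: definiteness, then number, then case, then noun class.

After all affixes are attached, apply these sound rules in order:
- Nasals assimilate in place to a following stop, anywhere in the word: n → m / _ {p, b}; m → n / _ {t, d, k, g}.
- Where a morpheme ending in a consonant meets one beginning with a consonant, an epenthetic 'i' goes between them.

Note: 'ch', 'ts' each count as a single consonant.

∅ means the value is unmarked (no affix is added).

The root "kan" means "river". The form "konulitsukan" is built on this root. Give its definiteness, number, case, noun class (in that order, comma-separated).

definite, singular, accusative, class I

Segment: kon-ul-tsu-kan.
definiteness: tsu- → definite.
number: ul- → singular.
case: ∅ → accusative.
noun class: kon- → class I.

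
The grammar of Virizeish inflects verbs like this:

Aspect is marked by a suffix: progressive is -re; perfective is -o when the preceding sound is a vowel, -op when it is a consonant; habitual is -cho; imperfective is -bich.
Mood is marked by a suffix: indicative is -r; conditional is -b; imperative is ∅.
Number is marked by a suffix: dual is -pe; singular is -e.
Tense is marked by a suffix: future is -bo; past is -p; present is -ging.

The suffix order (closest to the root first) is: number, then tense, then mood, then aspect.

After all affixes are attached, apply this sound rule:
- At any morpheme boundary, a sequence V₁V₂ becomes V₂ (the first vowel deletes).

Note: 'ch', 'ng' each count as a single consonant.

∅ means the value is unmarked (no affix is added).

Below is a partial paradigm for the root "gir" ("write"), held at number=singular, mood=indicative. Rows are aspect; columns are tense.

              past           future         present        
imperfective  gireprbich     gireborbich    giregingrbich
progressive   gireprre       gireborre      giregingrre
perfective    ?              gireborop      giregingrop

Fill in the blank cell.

gireprop

Attach number singular -e → gire.
Attach tense past -p → girep.
Attach mood indicative -r → girepr.
Attach aspect perfective -op (after consonant 'r') → gireprop.
Vowel deletion: no change.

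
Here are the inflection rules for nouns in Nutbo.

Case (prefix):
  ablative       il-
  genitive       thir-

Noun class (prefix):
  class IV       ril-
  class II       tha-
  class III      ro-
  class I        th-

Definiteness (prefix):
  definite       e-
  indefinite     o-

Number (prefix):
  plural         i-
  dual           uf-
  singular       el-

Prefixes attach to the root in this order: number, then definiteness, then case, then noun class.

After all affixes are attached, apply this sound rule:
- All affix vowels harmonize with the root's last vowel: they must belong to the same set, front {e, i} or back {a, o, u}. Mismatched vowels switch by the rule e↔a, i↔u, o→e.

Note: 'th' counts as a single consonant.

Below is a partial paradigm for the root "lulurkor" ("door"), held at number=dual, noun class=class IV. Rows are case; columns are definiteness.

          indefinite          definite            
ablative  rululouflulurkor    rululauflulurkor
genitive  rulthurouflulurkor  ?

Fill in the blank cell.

Attach number dual uf- → uflulurkor.
Attach definiteness definite e- → euflulurkor.
Attach case genitive thir- → thireuflulurkor.
Attach noun class class IV ril- → rilthireuflulurkor.
Apply vowel harmony: rilthireuflulurkor → rulthurauflulurkor.

rulthurauflulurkor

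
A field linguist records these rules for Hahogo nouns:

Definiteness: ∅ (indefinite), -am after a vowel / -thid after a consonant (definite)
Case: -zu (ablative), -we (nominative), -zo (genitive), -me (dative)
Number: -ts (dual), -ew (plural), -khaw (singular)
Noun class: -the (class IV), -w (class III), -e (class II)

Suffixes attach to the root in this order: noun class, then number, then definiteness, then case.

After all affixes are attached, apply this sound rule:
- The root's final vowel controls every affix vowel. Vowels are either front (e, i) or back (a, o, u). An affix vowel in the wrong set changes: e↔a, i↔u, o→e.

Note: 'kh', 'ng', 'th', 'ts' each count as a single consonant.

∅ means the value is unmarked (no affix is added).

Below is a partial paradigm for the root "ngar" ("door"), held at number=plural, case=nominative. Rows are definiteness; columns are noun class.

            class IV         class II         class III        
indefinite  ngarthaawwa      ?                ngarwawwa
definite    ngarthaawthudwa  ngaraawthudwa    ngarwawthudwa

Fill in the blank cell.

Attach noun class class II -e → ngare.
Attach number plural -ew → ngareew.
definiteness = indefinite: zero marking, form stays ngareew.
Attach case nominative -we → ngareewwe.
Apply vowel harmony: ngareewwe → ngaraawwa.

ngaraawwa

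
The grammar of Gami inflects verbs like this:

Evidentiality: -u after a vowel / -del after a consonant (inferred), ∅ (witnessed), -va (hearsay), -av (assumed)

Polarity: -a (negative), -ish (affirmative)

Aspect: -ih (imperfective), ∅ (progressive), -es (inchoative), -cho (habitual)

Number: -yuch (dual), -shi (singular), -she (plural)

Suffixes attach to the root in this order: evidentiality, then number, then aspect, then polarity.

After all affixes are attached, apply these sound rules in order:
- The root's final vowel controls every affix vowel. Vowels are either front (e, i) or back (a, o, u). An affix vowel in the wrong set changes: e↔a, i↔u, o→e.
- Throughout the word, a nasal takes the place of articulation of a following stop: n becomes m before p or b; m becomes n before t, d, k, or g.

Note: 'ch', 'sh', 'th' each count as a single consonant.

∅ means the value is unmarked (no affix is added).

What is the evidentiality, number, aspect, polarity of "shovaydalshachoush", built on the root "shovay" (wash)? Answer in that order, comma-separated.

Segment: shovay-del-she-cho-ish.
evidentiality: -u/del → inferred.
number: -she → plural.
aspect: -cho → habitual.
polarity: -ish → affirmative.

inferred, plural, habitual, affirmative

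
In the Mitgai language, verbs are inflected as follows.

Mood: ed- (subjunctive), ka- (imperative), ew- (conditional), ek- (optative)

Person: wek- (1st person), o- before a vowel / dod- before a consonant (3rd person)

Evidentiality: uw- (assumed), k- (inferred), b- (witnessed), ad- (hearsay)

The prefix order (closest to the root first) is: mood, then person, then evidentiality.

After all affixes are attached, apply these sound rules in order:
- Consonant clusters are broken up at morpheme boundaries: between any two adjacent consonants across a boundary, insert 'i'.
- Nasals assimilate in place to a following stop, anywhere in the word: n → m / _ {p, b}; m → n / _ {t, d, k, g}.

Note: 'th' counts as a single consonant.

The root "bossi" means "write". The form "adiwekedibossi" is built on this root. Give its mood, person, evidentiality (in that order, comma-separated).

subjunctive, 1st person, hearsay

Segment: ad-wek-ed-bossi.
mood: ed- → subjunctive.
person: wek- → 1st person.
evidentiality: ad- → hearsay.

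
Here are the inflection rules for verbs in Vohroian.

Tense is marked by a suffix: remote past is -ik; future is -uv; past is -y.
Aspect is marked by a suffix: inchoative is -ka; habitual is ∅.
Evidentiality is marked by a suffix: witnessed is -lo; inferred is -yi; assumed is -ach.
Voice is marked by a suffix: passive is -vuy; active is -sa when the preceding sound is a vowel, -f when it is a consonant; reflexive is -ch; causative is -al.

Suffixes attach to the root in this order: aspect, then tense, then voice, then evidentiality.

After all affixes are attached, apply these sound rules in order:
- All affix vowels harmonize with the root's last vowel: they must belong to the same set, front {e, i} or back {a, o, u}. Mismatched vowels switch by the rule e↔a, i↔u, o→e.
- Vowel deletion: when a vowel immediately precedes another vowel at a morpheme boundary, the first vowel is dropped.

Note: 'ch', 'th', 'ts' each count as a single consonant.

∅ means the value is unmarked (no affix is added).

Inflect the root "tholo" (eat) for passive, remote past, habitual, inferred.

tholukvuyyu

aspect = habitual: zero marking, form stays tholo.
Attach tense remote past -ik → tholoik.
Attach voice passive -vuy → tholoikvuy.
Attach evidentiality inferred -yi → tholoikvuyyi.
Apply vowel harmony: tholoikvuyyi → tholoukvuyyu.
Apply vowel deletion: tholoukvuyyu → tholukvuyyu.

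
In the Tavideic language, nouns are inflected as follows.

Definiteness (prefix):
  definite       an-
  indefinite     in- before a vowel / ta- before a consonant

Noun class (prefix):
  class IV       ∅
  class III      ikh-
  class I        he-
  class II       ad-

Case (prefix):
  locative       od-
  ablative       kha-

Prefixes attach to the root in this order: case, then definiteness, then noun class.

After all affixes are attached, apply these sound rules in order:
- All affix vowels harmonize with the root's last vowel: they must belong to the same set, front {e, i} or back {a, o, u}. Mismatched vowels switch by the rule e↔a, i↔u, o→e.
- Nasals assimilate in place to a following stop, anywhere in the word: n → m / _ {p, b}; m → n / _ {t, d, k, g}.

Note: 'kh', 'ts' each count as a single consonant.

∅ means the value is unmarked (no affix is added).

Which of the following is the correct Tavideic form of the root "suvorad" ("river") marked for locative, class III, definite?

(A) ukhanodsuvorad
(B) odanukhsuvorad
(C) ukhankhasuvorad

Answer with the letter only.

Attach case locative od- → odsuvorad.
Attach definiteness definite an- → anodsuvorad.
Attach noun class class III ikh- → ikhanodsuvorad.
Apply vowel harmony: ikhanodsuvorad → ukhanodsuvorad.
Nasal assimilation: no change.
So the correct form is ukhanodsuvorad, option (A).
(B) odanukhsuvorad is wrong: it has the affixes in the wrong order.
(C) ukhankhasuvorad is wrong: it uses ablative instead of locative for case.

A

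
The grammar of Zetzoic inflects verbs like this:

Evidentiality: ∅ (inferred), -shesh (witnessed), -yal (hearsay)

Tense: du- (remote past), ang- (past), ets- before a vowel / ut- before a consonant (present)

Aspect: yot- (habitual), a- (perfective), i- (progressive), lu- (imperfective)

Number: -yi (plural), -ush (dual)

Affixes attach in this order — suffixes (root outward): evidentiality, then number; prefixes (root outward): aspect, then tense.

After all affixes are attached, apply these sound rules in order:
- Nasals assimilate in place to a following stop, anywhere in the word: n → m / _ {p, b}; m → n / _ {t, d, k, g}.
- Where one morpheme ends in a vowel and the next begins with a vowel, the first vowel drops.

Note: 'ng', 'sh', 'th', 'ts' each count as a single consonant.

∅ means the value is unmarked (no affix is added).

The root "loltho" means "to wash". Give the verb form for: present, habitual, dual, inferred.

Attach aspect habitual yot- → yotloltho.
evidentiality = inferred: zero marking, form stays yotloltho.
Attach number dual -ush → yotlolthoush.
Attach tense present ut- (before consonant 'y') → utyotlolthoush.
Nasal assimilation: no change.
Apply vowel deletion: utyotlolthoush → utyotlolthush.

utyotlolthush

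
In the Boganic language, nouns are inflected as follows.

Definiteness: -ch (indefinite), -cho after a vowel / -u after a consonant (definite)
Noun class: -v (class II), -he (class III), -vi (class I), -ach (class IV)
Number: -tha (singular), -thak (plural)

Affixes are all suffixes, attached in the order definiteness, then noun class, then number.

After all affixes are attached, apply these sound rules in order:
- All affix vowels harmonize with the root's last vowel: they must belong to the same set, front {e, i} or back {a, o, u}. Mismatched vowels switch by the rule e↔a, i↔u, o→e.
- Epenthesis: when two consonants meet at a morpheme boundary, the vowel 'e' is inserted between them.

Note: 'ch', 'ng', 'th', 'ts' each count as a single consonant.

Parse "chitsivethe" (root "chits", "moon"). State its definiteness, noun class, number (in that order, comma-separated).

Segment: chits-u-v-tha.
definiteness: -cho/u → definite.
noun class: -v → class II.
number: -tha → singular.

definite, class II, singular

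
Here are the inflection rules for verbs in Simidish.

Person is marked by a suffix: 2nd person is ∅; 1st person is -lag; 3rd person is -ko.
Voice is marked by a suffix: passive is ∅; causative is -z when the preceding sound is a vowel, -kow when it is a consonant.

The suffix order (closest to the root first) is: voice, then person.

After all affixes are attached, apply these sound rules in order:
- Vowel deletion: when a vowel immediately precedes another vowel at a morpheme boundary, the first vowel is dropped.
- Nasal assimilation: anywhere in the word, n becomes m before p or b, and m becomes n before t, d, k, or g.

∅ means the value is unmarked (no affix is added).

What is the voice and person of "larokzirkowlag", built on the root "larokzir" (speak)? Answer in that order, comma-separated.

Segment: larokzir-kow-lag.
voice: -z/kow → causative.
person: -lag → 1st person.

causative, 1st person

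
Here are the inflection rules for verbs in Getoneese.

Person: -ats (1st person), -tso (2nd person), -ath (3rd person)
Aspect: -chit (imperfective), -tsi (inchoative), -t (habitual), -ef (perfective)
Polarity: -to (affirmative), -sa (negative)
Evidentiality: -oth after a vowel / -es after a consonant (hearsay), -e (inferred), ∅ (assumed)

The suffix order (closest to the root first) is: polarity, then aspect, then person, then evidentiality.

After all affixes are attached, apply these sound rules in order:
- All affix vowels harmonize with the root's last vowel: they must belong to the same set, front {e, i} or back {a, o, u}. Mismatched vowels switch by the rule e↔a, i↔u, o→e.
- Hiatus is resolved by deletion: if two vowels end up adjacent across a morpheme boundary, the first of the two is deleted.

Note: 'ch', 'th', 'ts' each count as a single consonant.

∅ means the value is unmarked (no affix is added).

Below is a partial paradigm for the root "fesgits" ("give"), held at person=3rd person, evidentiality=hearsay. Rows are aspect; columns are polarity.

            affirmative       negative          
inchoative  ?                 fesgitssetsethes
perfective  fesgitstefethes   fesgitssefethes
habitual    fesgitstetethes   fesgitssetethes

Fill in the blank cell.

Attach polarity affirmative -to → fesgitsto.
Attach aspect inchoative -tsi → fesgitstotsi.
Attach person 3rd person -ath → fesgitstotsiath.
Attach evidentiality hearsay -es (after consonant 'th') → fesgitstotsiathes.
Apply vowel harmony: fesgitstotsiathes → fesgitstetsiethes.
Apply vowel deletion: fesgitstetsiethes → fesgitstetsethes.

fesgitstetsethes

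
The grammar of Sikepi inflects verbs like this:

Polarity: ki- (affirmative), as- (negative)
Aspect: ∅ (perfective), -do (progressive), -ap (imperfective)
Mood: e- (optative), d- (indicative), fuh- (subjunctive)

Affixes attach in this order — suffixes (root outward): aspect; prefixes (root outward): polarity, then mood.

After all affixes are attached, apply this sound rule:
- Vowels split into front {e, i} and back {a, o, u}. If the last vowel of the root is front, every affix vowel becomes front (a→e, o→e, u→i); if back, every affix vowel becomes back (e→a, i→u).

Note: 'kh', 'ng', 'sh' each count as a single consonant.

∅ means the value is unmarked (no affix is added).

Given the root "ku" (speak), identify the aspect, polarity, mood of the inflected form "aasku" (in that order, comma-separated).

perfective, negative, optative

Segment: e-as-ku.
aspect: ∅ → perfective.
polarity: as- → negative.
mood: e- → optative.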